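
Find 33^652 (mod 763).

219

Compute successive squares:
652 in binary is 1010001100, i.e. 652 = 512 + 128 + 8 + 4.
33^1 ≡ 33 (mod 763)
33^2 ≡ 33^2 = 1089 ≡ 326 (mod 763)
33^4 ≡ 326^2 = 106276 ≡ 219 (mod 763)
33^8 ≡ 219^2 = 47961 ≡ 655 (mod 763)
33^16 ≡ 655^2 = 429025 ≡ 219 (mod 763)
33^32 ≡ 219^2 = 47961 ≡ 655 (mod 763)
33^64 ≡ 655^2 = 429025 ≡ 219 (mod 763)
33^128 ≡ 219^2 = 47961 ≡ 655 (mod 763)
33^256 ≡ 655^2 = 429025 ≡ 219 (mod 763)
33^512 ≡ 219^2 = 47961 ≡ 655 (mod 763)
33^652 = 33^512 * 33^128 * 33^8 * 33^4 ≡ 655 * 655 * 655 * 219 (mod 763).
Accumulate the product:
655 * 655 = 429025 ≡ 219
219 * 655 = 143445 ≡ 1
1 * 219 = 219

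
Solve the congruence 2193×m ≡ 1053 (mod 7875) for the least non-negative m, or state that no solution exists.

1146

gcd(2193, 7875) = 3, and 3 | 1053, so solutions exist.
Divide through by 3: 731×m mod 2625 = 351.
731⁻¹ ≡ 2546 (mod 2625).
m ≡ 2546×351 ≡ 1146 (mod 2625).
The smallest non-negative solution is m = 1146.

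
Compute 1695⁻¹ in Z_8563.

8563 = 5*1695 + 88
1695 = 19*88 + 23
88 = 3*23 + 19
23 = 1*19 + 4
19 = 4*4 + 3
4 = 1*3 + 1
3 = 3*1 + 0
gcd(1695, 8563) = 1, so the inverse exists.
Back-substitute for 1:
1 = 1*4 − 1*3
  = −1*19 + 5*4
  = 5*23 − 6*19
  = −6*88 + 23*23
  = 23*1695 − 443*88
  = −443*8563 + 2238*1695
So 1695⁻¹ ≡ 2238 (mod 8563).

2238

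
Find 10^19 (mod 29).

21

Compute successive squares:
19 in binary is 10011, i.e. 19 = 16 + 2 + 1.
10^1 ≡ 10 (mod 29)
10^2 ≡ 10^2 = 100 ≡ 13 (mod 29)
10^4 ≡ 13^2 = 169 ≡ 24 (mod 29)
10^8 ≡ 24^2 = 576 ≡ 25 (mod 29)
10^16 ≡ 25^2 = 625 ≡ 16 (mod 29)
10^19 = 10^16 * 10^2 * 10^1 ≡ 16 * 13 * 10 (mod 29).
Accumulate the product:
16 * 13 = 208 ≡ 5
5 * 10 = 50 ≡ 21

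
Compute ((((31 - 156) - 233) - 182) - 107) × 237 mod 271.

47

31 - 156 = -125 ≡ 146 (mod 271)
146 - 233 = -87 ≡ 184 (mod 271)
184 - 182 = 2
2 - 107 = -105 ≡ 166 (mod 271)
166 × 237 = 39342 ≡ 47 (mod 271)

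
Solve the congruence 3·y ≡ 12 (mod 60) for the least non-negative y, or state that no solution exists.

gcd(3, 60) = 3, and 3 | 12, so solutions exist.
Divide through by 3: 1·y mod 20 = 4.
1⁻¹ ≡ 1 (mod 20).
y ≡ 1·4 ≡ 4 (mod 20).
The smallest non-negative solution is y = 4.

4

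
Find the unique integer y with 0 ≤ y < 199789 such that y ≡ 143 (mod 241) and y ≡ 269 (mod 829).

14362

241⁻¹ mod 829: 241×86 ≡ 1 (mod 829), so 241⁻¹ ≡ 86.
y = 143 + 241×((269 − 143)×86 mod 829) = 143 + 241×59 = 14362.
Check: 14362 mod 241 = 143, 14362 mod 829 = 269. ✓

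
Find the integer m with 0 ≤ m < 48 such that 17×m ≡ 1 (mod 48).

Run the extended Euclidean algorithm:
48 = 2×17 + 14
17 = 1×14 + 3
14 = 4×3 + 2
3 = 1×2 + 1
2 = 2×1 + 0
gcd(17, 48) = 1, so the inverse exists.
Back-substitute for 1:
1 = 1×3 − 1×2
  = −1×14 + 5×3
  = 5×17 − 6×14
  = −6×48 + 17×17
So 17⁻¹ ≡ 17 (mod 48).

17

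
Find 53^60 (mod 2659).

By square-and-multiply:
60 in binary is 111100, i.e. 60 = 32 + 16 + 8 + 4.
53^1 ≡ 53 (mod 2659)
53^2 ≡ 53^2 = 2809 ≡ 150 (mod 2659)
53^4 ≡ 150^2 = 22500 ≡ 1228 (mod 2659)
53^8 ≡ 1228^2 = 1507984 ≡ 331 (mod 2659)
53^16 ≡ 331^2 = 109561 ≡ 542 (mod 2659)
53^32 ≡ 542^2 = 293764 ≡ 1274 (mod 2659)
53^60 = 53^32 × 53^16 × 53^8 × 53^4 ≡ 1274 × 542 × 331 × 1228 (mod 2659).
Accumulate the product:
1274 × 542 = 690508 ≡ 1827
1827 × 331 = 604737 ≡ 1144
1144 × 1228 = 1404832 ≡ 880

880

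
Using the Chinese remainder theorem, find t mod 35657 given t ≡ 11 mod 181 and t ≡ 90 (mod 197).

181⁻¹ mod 197: 181*160 ≡ 1 (mod 197), so 181⁻¹ ≡ 160.
t = 11 + 181*((90 − 11)*160 mod 197) = 11 + 181*32 = 5803.
Check: 5803 mod 181 = 11, 5803 mod 197 = 90. ✓

5803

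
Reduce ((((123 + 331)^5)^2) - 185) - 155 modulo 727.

121

123 + 331 = 454
(454)^5 ≡ 64 (mod 727)
(64)^2 ≡ 461 (mod 727)
461 - 185 = 276
276 - 155 = 121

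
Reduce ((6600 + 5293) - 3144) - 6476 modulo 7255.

2273

6600 + 5293 = 11893 ≡ 4638 (mod 7255)
4638 - 3144 = 1494
1494 - 6476 = -4982 ≡ 2273 (mod 7255)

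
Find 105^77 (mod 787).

Using repeated squaring:
77 in binary is 1001101, i.e. 77 = 64 + 8 + 4 + 1.
105^1 ≡ 105 (mod 787)
105^2 ≡ 105^2 = 11025 ≡ 7 (mod 787)
105^4 ≡ 7^2 = 49 (mod 787)
105^8 ≡ 49^2 = 2401 ≡ 40 (mod 787)
105^16 ≡ 40^2 = 1600 ≡ 26 (mod 787)
105^32 ≡ 26^2 = 676 (mod 787)
105^64 ≡ 676^2 = 456976 ≡ 516 (mod 787)
105^77 = 105^64 × 105^8 × 105^4 × 105^1 ≡ 516 × 40 × 49 × 105 (mod 787).
Accumulate the product:
516 × 40 = 20640 ≡ 178
178 × 49 = 8722 ≡ 65
65 × 105 = 6825 ≡ 529

529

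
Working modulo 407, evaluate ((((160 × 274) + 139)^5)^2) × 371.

160 × 274 = 43840 ≡ 291 (mod 407)
291 + 139 = 430 ≡ 23 (mod 407)
(23)^5 ≡ 45 (mod 407)
(45)^2 ≡ 397 (mod 407)
397 × 371 = 147287 ≡ 360 (mod 407)

360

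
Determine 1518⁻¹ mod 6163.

By the extended Euclidean algorithm:
6163 = 4·1518 + 91
1518 = 16·91 + 62
91 = 1·62 + 29
62 = 2·29 + 4
29 = 7·4 + 1
4 = 4·1 + 0
gcd(1518, 6163) = 1, so the inverse exists.
Back-substitute for 1:
1 = 1·29 − 7·4
  = −7·62 + 15·29
  = 15·91 − 22·62
  = −22·1518 + 367·91
  = 367·6163 − 1490·1518
So 1518⁻¹ ≡ −1490 ≡ 4673 (mod 6163).

4673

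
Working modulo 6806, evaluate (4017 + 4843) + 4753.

1

4017 + 4843 = 8860 ≡ 2054 (mod 6806)
2054 + 4753 = 6807 ≡ 1 (mod 6806)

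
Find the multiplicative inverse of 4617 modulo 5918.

By the extended Euclidean algorithm:
5918 = 1·4617 + 1301
4617 = 3·1301 + 714
1301 = 1·714 + 587
714 = 1·587 + 127
587 = 4·127 + 79
127 = 1·79 + 48
79 = 1·48 + 31
48 = 1·31 + 17
31 = 1·17 + 14
17 = 1·14 + 3
14 = 4·3 + 2
3 = 1·2 + 1
2 = 2·1 + 0
gcd(4617, 5918) = 1, so the inverse exists.
Back-substitute for 1:
1 = 1·3 − 1·2
  = −1·14 + 5·3
  = 5·17 − 6·14
  = −6·31 + 11·17
  = 11·48 − 17·31
  = −17·79 + 28·48
  = 28·127 − 45·79
  = −45·587 + 208·127
  = 208·714 − 253·587
  = −253·1301 + 461·714
  = 461·4617 − 1636·1301
  = −1636·5918 + 2097·4617
So 4617⁻¹ ≡ 2097 (mod 5918).

2097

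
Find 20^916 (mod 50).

0

Compute successive squares:
20^1 ≡ 20 (mod 50)
20^2 ≡ 20^2 = 400 ≡ 0 (mod 50)
20^4 ≡ 0^2 = 0 (mod 50)
20^8 ≡ 0^2 = 0 (mod 50)
20^16 ≡ 0^2 = 0 (mod 50)
20^32 ≡ 0^2 = 0 (mod 50)
20^64 ≡ 0^2 = 0 (mod 50)
20^128 ≡ 0^2 = 0 (mod 50)
20^256 ≡ 0^2 = 0 (mod 50)
20^512 ≡ 0^2 = 0 (mod 50)
20^916 = 20^512 · 20^256 · 20^128 · 20^16 · 20^4 ≡ 0 · 0 · 0 · 0 · 0 (mod 50).
Accumulate the product:
0 · 0 = 0
0 · 0 = 0
0 · 0 = 0
0 · 0 = 0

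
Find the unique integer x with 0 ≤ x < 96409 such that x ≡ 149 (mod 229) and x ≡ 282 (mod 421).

229⁻¹ mod 421: 229*239 ≡ 1 (mod 421), so 229⁻¹ ≡ 239.
x = 149 + 229*((282 − 149)*239 mod 421) = 149 + 229*212 = 48697.
Check: 48697 mod 229 = 149, 48697 mod 421 = 282. ✓

48697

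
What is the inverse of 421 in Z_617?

532

By the extended Euclidean algorithm:
617 = 1×421 + 196
421 = 2×196 + 29
196 = 6×29 + 22
29 = 1×22 + 7
22 = 3×7 + 1
7 = 7×1 + 0
gcd(421, 617) = 1, so the inverse exists.
Bézout: 1 = 58×617 − 85×421.
So 421⁻¹ ≡ −85 ≡ 532 (mod 617).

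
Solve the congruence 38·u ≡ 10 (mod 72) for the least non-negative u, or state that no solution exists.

gcd(38, 72) = 2, and 2 | 10, so solutions exist.
Divide through by 2: 19·u ≡ 5 (mod 36).
19⁻¹ ≡ 19 (mod 36).
u ≡ 19·5 ≡ 23 (mod 36).
The smallest non-negative solution is u = 23.

23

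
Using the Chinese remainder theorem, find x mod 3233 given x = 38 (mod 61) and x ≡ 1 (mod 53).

61⁻¹ mod 53: 61·20 ≡ 1 (mod 53), so 61⁻¹ ≡ 20.
x = 38 + 61·((1 − 38)·20 mod 53) = 38 + 61·2 = 160.
Check: 160 mod 61 = 38, 160 mod 53 = 1. ✓

160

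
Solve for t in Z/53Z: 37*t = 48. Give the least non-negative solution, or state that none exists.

gcd(37, 53) = 1, so a unique solution mod 53 exists.
37⁻¹ ≡ 43 (mod 53).
t ≡ 43*48 ≡ 50 (mod 53).

50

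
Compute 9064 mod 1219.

531

9064 = 7*1219 + 531, so 9064 ≡ 531 (mod 1219).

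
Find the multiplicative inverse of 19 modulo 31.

31 = 1*19 + 12
19 = 1*12 + 7
12 = 1*7 + 5
7 = 1*5 + 2
5 = 2*2 + 1
2 = 2*1 + 0
gcd(19, 31) = 1, so the inverse exists.
Bézout: 1 = 8*31 − 13*19.
So 19⁻¹ ≡ −13 ≡ 18 (mod 31).

18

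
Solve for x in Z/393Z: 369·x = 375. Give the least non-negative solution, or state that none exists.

99

gcd(369, 393) = 3, and 3 | 375, so solutions exist.
Divide through by 3: 123·x mod 131 = 125.
123⁻¹ ≡ 49 (mod 131).
x ≡ 49·125 ≡ 99 (mod 131).
The smallest non-negative solution is x = 99.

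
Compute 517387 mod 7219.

517387 = 71·7219 + 4838, so 517387 ≡ 4838 (mod 7219).

4838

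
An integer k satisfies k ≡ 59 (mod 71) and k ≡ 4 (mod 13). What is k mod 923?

485

71⁻¹ mod 13: 71×11 ≡ 1 (mod 13), so 71⁻¹ ≡ 11.
k = 59 + 71×((4 − 59)×11 mod 13) = 59 + 71×6 = 485.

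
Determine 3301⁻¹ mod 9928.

9928 = 3×3301 + 25
3301 = 132×25 + 1
25 = 25×1 + 0
gcd(3301, 9928) = 1, so the inverse exists.
Bézout: 1 = −132×9928 + 397×3301.
So 3301⁻¹ ≡ 397 (mod 9928).

397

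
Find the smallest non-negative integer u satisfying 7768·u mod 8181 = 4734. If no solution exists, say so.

1494

gcd(7768, 8181) = 1, so a unique solution mod 8181 exists.
7768⁻¹ ≡ 2278 (mod 8181).
u ≡ 2278·4734 ≡ 1494 (mod 8181).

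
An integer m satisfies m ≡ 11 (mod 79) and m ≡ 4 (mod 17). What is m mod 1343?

327

79⁻¹ mod 17: 79·14 ≡ 1 (mod 17), so 79⁻¹ ≡ 14.
m = 11 + 79·((4 − 11)·14 mod 17) = 11 + 79·4 = 327.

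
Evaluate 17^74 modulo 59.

4

By square-and-multiply:
74 in binary is 1001010, i.e. 74 = 64 + 8 + 2.
17^1 ≡ 17 (mod 59)
17^2 ≡ 17^2 = 289 ≡ 53 (mod 59)
17^4 ≡ 53^2 = 2809 ≡ 36 (mod 59)
17^8 ≡ 36^2 = 1296 ≡ 57 (mod 59)
17^16 ≡ 57^2 = 3249 ≡ 4 (mod 59)
17^32 ≡ 4^2 = 16 (mod 59)
17^64 ≡ 16^2 = 256 ≡ 20 (mod 59)
17^74 = 17^64 × 17^8 × 17^2 ≡ 20 × 57 × 53 (mod 59).
Accumulate the product:
20 × 57 = 1140 ≡ 19
19 × 53 = 1007 ≡ 4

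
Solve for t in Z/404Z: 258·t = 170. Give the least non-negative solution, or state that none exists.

gcd(258, 404) = 2, and 2 | 170, so solutions exist.
Divide through by 2: 129·t mod 202 = 85.
129⁻¹ ≡ 83 (mod 202).
t ≡ 83·85 ≡ 187 (mod 202).
The smallest non-negative solution is t = 187.

187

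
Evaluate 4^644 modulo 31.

644 in binary is 1010000100, i.e. 644 = 512 + 128 + 4.
4^1 ≡ 4 (mod 31)
4^2 ≡ 4^2 = 16 (mod 31)
4^4 ≡ 16^2 = 256 ≡ 8 (mod 31)
4^8 ≡ 8^2 = 64 ≡ 2 (mod 31)
4^16 ≡ 2^2 = 4 (mod 31)
4^32 ≡ 4^2 = 16 (mod 31)
4^64 ≡ 16^2 = 256 ≡ 8 (mod 31)
4^128 ≡ 8^2 = 64 ≡ 2 (mod 31)
4^256 ≡ 2^2 = 4 (mod 31)
4^512 ≡ 4^2 = 16 (mod 31)
4^644 = 4^512 · 4^128 · 4^4 ≡ 16 · 2 · 8 (mod 31).
Accumulate the product:
16 · 2 = 32 ≡ 1
1 · 8 = 8

8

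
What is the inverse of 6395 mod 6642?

1721

6642 = 1·6395 + 247
6395 = 25·247 + 220
247 = 1·220 + 27
220 = 8·27 + 4
27 = 6·4 + 3
4 = 1·3 + 1
3 = 3·1 + 0
gcd(6395, 6642) = 1, so the inverse exists.
Bézout: 1 = −1657·6642 + 1721·6395.
So 6395⁻¹ ≡ 1721 (mod 6642).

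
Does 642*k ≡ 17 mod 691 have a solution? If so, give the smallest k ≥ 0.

gcd(642, 691) = 1, so a unique solution mod 691 exists.
642⁻¹ ≡ 141 (mod 691).
k ≡ 141*17 ≡ 324 (mod 691).

324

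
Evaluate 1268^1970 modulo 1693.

1157

By square-and-multiply:
1970 in binary is 11110110010, i.e. 1970 = 1024 + 512 + 256 + 128 + 32 + 16 + 2.
1268^1 ≡ 1268 (mod 1693)
1268^2 ≡ 1268^2 = 1607824 ≡ 1167 (mod 1693)
1268^4 ≡ 1167^2 = 1361889 ≡ 717 (mod 1693)
1268^8 ≡ 717^2 = 514089 ≡ 1110 (mod 1693)
1268^16 ≡ 1110^2 = 1232100 ≡ 1289 (mod 1693)
1268^32 ≡ 1289^2 = 1661521 ≡ 688 (mod 1693)
1268^64 ≡ 688^2 = 473344 ≡ 997 (mod 1693)
1268^128 ≡ 997^2 = 994009 ≡ 218 (mod 1693)
1268^256 ≡ 218^2 = 47524 ≡ 120 (mod 1693)
1268^512 ≡ 120^2 = 14400 ≡ 856 (mod 1693)
1268^1024 ≡ 856^2 = 732736 ≡ 1360 (mod 1693)
1268^1970 = 1268^1024 · 1268^512 · 1268^256 · 1268^128 · 1268^32 · 1268^16 · 1268^2 ≡ 1360 · 856 · 120 · 218 · 688 · 1289 · 1167 (mod 1693).
Accumulate the product:
1360 · 856 = 1164160 ≡ 1069
1069 · 120 = 128280 ≡ 1305
1305 · 218 = 284490 ≡ 66
66 · 688 = 45408 ≡ 1390
1390 · 1289 = 1791710 ≡ 516
516 · 1167 = 602172 ≡ 1157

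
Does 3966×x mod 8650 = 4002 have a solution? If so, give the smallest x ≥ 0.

gcd(3966, 8650) = 2, and 2 | 4002, so solutions exist.
Divide through by 2: 1983×x = 2001 (mod 4325).
1983⁻¹ ≡ 4072 (mod 4325).
x ≡ 4072×2001 ≡ 4097 (mod 4325).
The smallest non-negative solution is x = 4097.

4097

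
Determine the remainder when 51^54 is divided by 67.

40

Compute successive squares:
54 in binary is 110110, i.e. 54 = 32 + 16 + 4 + 2.
51^1 ≡ 51 (mod 67)
51^2 ≡ 51^2 = 2601 ≡ 55 (mod 67)
51^4 ≡ 55^2 = 3025 ≡ 10 (mod 67)
51^8 ≡ 10^2 = 100 ≡ 33 (mod 67)
51^16 ≡ 33^2 = 1089 ≡ 17 (mod 67)
51^32 ≡ 17^2 = 289 ≡ 21 (mod 67)
51^54 = 51^32 · 51^16 · 51^4 · 51^2 ≡ 21 · 17 · 10 · 55 (mod 67).
Accumulate the product:
21 · 17 = 357 ≡ 22
22 · 10 = 220 ≡ 19
19 · 55 = 1045 ≡ 40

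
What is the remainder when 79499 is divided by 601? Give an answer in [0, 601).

167

79499 = 132×601 + 167, so 79499 ≡ 167 (mod 601).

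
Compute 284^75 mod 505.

Using repeated squaring:
284^1 ≡ 284 (mod 505)
284^2 ≡ 284^2 = 80656 ≡ 361 (mod 505)
284^4 ≡ 361^2 = 130321 ≡ 31 (mod 505)
284^8 ≡ 31^2 = 961 ≡ 456 (mod 505)
284^16 ≡ 456^2 = 207936 ≡ 381 (mod 505)
284^32 ≡ 381^2 = 145161 ≡ 226 (mod 505)
284^64 ≡ 226^2 = 51076 ≡ 71 (mod 505)
284^75 = 284^64 * 284^8 * 284^2 * 284^1 ≡ 71 * 456 * 361 * 284 (mod 505).
Accumulate the product:
71 * 456 = 32376 ≡ 56
56 * 361 = 20216 ≡ 16
16 * 284 = 4544 ≡ 504

504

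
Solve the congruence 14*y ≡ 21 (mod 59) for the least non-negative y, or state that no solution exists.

gcd(14, 59) = 1, so a unique solution mod 59 exists.
14⁻¹ ≡ 38 (mod 59).
y ≡ 38*21 ≡ 31 (mod 59).

31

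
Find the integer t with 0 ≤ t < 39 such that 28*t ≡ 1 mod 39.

7

Apply the Euclidean algorithm and back-substitute:
39 = 1*28 + 11
28 = 2*11 + 6
11 = 1*6 + 5
6 = 1*5 + 1
5 = 5*1 + 0
gcd(28, 39) = 1, so the inverse exists.
Back-substitute for 1:
1 = 1*6 − 1*5
  = −1*11 + 2*6
  = 2*28 − 5*11
  = −5*39 + 7*28
So 28⁻¹ ≡ 7 (mod 39).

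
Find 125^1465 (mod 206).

1465 in binary is 10110111001, i.e. 1465 = 1024 + 256 + 128 + 32 + 16 + 8 + 1.
125^1 ≡ 125 (mod 206)
125^2 ≡ 125^2 = 15625 ≡ 175 (mod 206)
125^4 ≡ 175^2 = 30625 ≡ 137 (mod 206)
125^8 ≡ 137^2 = 18769 ≡ 23 (mod 206)
125^16 ≡ 23^2 = 529 ≡ 117 (mod 206)
125^32 ≡ 117^2 = 13689 ≡ 93 (mod 206)
125^64 ≡ 93^2 = 8649 ≡ 203 (mod 206)
125^128 ≡ 203^2 = 41209 ≡ 9 (mod 206)
125^256 ≡ 9^2 = 81 (mod 206)
125^512 ≡ 81^2 = 6561 ≡ 175 (mod 206)
125^1024 ≡ 175^2 = 30625 ≡ 137 (mod 206)
125^1465 = 125^1024 · 125^256 · 125^128 · 125^32 · 125^16 · 125^8 · 125^1 ≡ 137 · 81 · 9 · 93 · 117 · 23 · 125 (mod 206).
Accumulate the product:
137 · 81 = 11097 ≡ 179
179 · 9 = 1611 ≡ 169
169 · 93 = 15717 ≡ 61
61 · 117 = 7137 ≡ 133
133 · 23 = 3059 ≡ 175
175 · 125 = 21875 ≡ 39

39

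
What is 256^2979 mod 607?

480

By square-and-multiply:
2979 in binary is 101110100011, i.e. 2979 = 2048 + 512 + 256 + 128 + 32 + 2 + 1.
256^1 ≡ 256 (mod 607)
256^2 ≡ 256^2 = 65536 ≡ 587 (mod 607)
256^4 ≡ 587^2 = 344569 ≡ 400 (mod 607)
256^8 ≡ 400^2 = 160000 ≡ 359 (mod 607)
256^16 ≡ 359^2 = 128881 ≡ 197 (mod 607)
256^32 ≡ 197^2 = 38809 ≡ 568 (mod 607)
256^64 ≡ 568^2 = 322624 ≡ 307 (mod 607)
256^128 ≡ 307^2 = 94249 ≡ 164 (mod 607)
256^256 ≡ 164^2 = 26896 ≡ 188 (mod 607)
256^512 ≡ 188^2 = 35344 ≡ 138 (mod 607)
256^1024 ≡ 138^2 = 19044 ≡ 227 (mod 607)
256^2048 ≡ 227^2 = 51529 ≡ 541 (mod 607)
256^2979 = 256^2048 * 256^512 * 256^256 * 256^128 * 256^32 * 256^2 * 256^1 ≡ 541 * 138 * 188 * 164 * 568 * 587 * 256 (mod 607).
Accumulate the product:
541 * 138 = 74658 ≡ 604
604 * 188 = 113552 ≡ 43
43 * 164 = 7052 ≡ 375
375 * 568 = 213000 ≡ 550
550 * 587 = 322850 ≡ 533
533 * 256 = 136448 ≡ 480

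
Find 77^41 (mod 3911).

Using repeated squaring:
41 in binary is 101001, i.e. 41 = 32 + 8 + 1.
77^1 ≡ 77 (mod 3911)
77^2 ≡ 77^2 = 5929 ≡ 2018 (mod 3911)
77^4 ≡ 2018^2 = 4072324 ≡ 973 (mod 3911)
77^8 ≡ 973^2 = 946729 ≡ 267 (mod 3911)
77^16 ≡ 267^2 = 71289 ≡ 891 (mod 3911)
77^32 ≡ 891^2 = 793881 ≡ 3859 (mod 3911)
77^41 = 77^32 * 77^8 * 77^1 ≡ 3859 * 267 * 77 (mod 3911).
Accumulate the product:
3859 * 267 = 1030353 ≡ 1760
1760 * 77 = 135520 ≡ 2546

2546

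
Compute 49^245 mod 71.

1

245 in binary is 11110101, i.e. 245 = 128 + 64 + 32 + 16 + 4 + 1.
49^1 ≡ 49 (mod 71)
49^2 ≡ 49^2 = 2401 ≡ 58 (mod 71)
49^4 ≡ 58^2 = 3364 ≡ 27 (mod 71)
49^8 ≡ 27^2 = 729 ≡ 19 (mod 71)
49^16 ≡ 19^2 = 361 ≡ 6 (mod 71)
49^32 ≡ 6^2 = 36 (mod 71)
49^64 ≡ 36^2 = 1296 ≡ 18 (mod 71)
49^128 ≡ 18^2 = 324 ≡ 40 (mod 71)
49^245 = 49^128 * 49^64 * 49^32 * 49^16 * 49^4 * 49^1 ≡ 40 * 18 * 36 * 6 * 27 * 49 (mod 71).
Accumulate the product:
40 * 18 = 720 ≡ 10
10 * 36 = 360 ≡ 5
5 * 6 = 30
30 * 27 = 810 ≡ 29
29 * 49 = 1421 ≡ 1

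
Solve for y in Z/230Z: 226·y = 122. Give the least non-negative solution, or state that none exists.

gcd(226, 230) = 2, and 2 | 122, so solutions exist.
Divide through by 2: 113·y ≡ 61 mod 115.
113⁻¹ ≡ 57 (mod 115).
y ≡ 57·61 ≡ 27 (mod 115).
The smallest non-negative solution is y = 27.

27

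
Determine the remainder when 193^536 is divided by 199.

165

536 in binary is 1000011000, i.e. 536 = 512 + 16 + 8.
193^1 ≡ 193 (mod 199)
193^2 ≡ 193^2 = 37249 ≡ 36 (mod 199)
193^4 ≡ 36^2 = 1296 ≡ 102 (mod 199)
193^8 ≡ 102^2 = 10404 ≡ 56 (mod 199)
193^16 ≡ 56^2 = 3136 ≡ 151 (mod 199)
193^32 ≡ 151^2 = 22801 ≡ 115 (mod 199)
193^64 ≡ 115^2 = 13225 ≡ 91 (mod 199)
193^128 ≡ 91^2 = 8281 ≡ 122 (mod 199)
193^256 ≡ 122^2 = 14884 ≡ 158 (mod 199)
193^512 ≡ 158^2 = 24964 ≡ 89 (mod 199)
193^536 = 193^512 × 193^16 × 193^8 ≡ 89 × 151 × 56 (mod 199).
Accumulate the product:
89 × 151 = 13439 ≡ 106
106 × 56 = 5936 ≡ 165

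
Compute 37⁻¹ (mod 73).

2

Apply the Euclidean algorithm and back-substitute:
73 = 1×37 + 36
37 = 1×36 + 1
36 = 36×1 + 0
gcd(37, 73) = 1, so the inverse exists.
Back-substitute for 1:
1 = 1×37 − 1×36
  = −1×73 + 2×37
So 37⁻¹ ≡ 2 (mod 73).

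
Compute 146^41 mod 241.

167

Compute successive squares:
41 in binary is 101001, i.e. 41 = 32 + 8 + 1.
146^1 ≡ 146 (mod 241)
146^2 ≡ 146^2 = 21316 ≡ 108 (mod 241)
146^4 ≡ 108^2 = 11664 ≡ 96 (mod 241)
146^8 ≡ 96^2 = 9216 ≡ 58 (mod 241)
146^16 ≡ 58^2 = 3364 ≡ 231 (mod 241)
146^32 ≡ 231^2 = 53361 ≡ 100 (mod 241)
146^41 = 146^32 * 146^8 * 146^1 ≡ 100 * 58 * 146 (mod 241).
Accumulate the product:
100 * 58 = 5800 ≡ 16
16 * 146 = 2336 ≡ 167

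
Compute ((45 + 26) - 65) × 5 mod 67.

45 + 26 = 71 ≡ 4 (mod 67)
4 - 65 = -61 ≡ 6 (mod 67)
6 × 5 = 30

30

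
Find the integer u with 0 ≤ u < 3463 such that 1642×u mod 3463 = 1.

3463 = 2*1642 + 179
1642 = 9*179 + 31
179 = 5*31 + 24
31 = 1*24 + 7
24 = 3*7 + 3
7 = 2*3 + 1
3 = 3*1 + 0
gcd(1642, 3463) = 1, so the inverse exists.
Bézout: 1 = −477*3463 + 1006*1642.
So 1642⁻¹ ≡ 1006 (mod 3463).

1006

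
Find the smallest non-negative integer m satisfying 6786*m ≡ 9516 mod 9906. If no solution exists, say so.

16

gcd(6786, 9906) = 78, and 78 | 9516, so solutions exist.
Divide through by 78: 87*m = 122 (mod 127).
87⁻¹ ≡ 73 (mod 127).
m ≡ 73*122 ≡ 16 (mod 127).
The smallest non-negative solution is m = 16.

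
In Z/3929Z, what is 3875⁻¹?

Apply the Euclidean algorithm and back-substitute:
3929 = 1·3875 + 54
3875 = 71·54 + 41
54 = 1·41 + 13
41 = 3·13 + 2
13 = 6·2 + 1
2 = 2·1 + 0
gcd(3875, 3929) = 1, so the inverse exists.
Back-substitute for 1:
1 = 1·13 − 6·2
  = −6·41 + 19·13
  = 19·54 − 25·41
  = −25·3875 + 1794·54
  = 1794·3929 − 1819·3875
So 3875⁻¹ ≡ −1819 ≡ 2110 (mod 3929).

2110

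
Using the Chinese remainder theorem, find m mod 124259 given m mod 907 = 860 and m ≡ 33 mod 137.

907⁻¹ mod 137: 907*108 ≡ 1 (mod 137), so 907⁻¹ ≡ 108.
m = 860 + 907*((33 − 860)*108 mod 137) = 860 + 907*8 = 8116.

8116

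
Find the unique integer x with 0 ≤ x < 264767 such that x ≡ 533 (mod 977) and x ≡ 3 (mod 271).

977⁻¹ mod 271: 977×233 ≡ 1 (mod 271), so 977⁻¹ ≡ 233.
x = 533 + 977×((3 − 533)×233 mod 271) = 533 + 977×86 = 84555.

84555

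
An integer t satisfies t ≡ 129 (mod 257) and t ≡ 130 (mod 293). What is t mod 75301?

60781

257⁻¹ mod 293: 257·236 ≡ 1 (mod 293), so 257⁻¹ ≡ 236.
t = 129 + 257·((130 − 129)·236 mod 293) = 129 + 257·236 = 60781.
Check: 60781 mod 257 = 129, 60781 mod 293 = 130. ✓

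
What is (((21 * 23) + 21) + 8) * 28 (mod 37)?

17

21 * 23 = 483 ≡ 2 (mod 37)
2 + 21 = 23
23 + 8 = 31
31 * 28 = 868 ≡ 17 (mod 37)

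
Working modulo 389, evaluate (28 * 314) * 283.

28 * 314 = 8792 ≡ 234 (mod 389)
234 * 283 = 66222 ≡ 92 (mod 389)

92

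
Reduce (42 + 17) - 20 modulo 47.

42 + 17 = 59 ≡ 12 (mod 47)
12 - 20 = -8 ≡ 39 (mod 47)

39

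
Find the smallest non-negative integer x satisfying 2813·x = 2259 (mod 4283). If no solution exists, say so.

2105

gcd(2813, 4283) = 1, so a unique solution mod 4283 exists.
2813⁻¹ ≡ 2934 (mod 4283).
x ≡ 2934·2259 ≡ 2105 (mod 4283).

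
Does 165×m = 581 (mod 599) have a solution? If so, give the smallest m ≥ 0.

gcd(165, 599) = 1, so a unique solution mod 599 exists.
165⁻¹ ≡ 167 (mod 599).
m ≡ 167×581 ≡ 588 (mod 599).

588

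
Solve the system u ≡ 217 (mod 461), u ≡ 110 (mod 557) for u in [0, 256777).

461⁻¹ mod 557: 461*29 ≡ 1 (mod 557), so 461⁻¹ ≡ 29.
u = 217 + 461*((110 − 217)*29 mod 557) = 217 + 461*239 = 110396.
Check: 110396 mod 461 = 217, 110396 mod 557 = 110. ✓

110396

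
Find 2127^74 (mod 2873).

2127^1 ≡ 2127 (mod 2873)
2127^2 ≡ 2127^2 = 4524129 ≡ 2027 (mod 2873)
2127^4 ≡ 2027^2 = 4108729 ≡ 339 (mod 2873)
2127^8 ≡ 339^2 = 114921 ≡ 1 (mod 2873)
2127^16 ≡ 1^2 = 1 (mod 2873)
2127^32 ≡ 1^2 = 1 (mod 2873)
2127^64 ≡ 1^2 = 1 (mod 2873)
2127^74 = 2127^64 · 2127^8 · 2127^2 ≡ 1 · 1 · 2027 (mod 2873).
Accumulate the product:
1 · 1 = 1
1 · 2027 = 2027

2027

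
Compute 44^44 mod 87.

7

44 in binary is 101100, i.e. 44 = 32 + 8 + 4.
44^1 ≡ 44 (mod 87)
44^2 ≡ 44^2 = 1936 ≡ 22 (mod 87)
44^4 ≡ 22^2 = 484 ≡ 49 (mod 87)
44^8 ≡ 49^2 = 2401 ≡ 52 (mod 87)
44^16 ≡ 52^2 = 2704 ≡ 7 (mod 87)
44^32 ≡ 7^2 = 49 (mod 87)
44^44 = 44^32 × 44^8 × 44^4 ≡ 49 × 52 × 49 (mod 87).
Accumulate the product:
49 × 52 = 2548 ≡ 25
25 × 49 = 1225 ≡ 7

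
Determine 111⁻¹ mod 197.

197 = 1·111 + 86
111 = 1·86 + 25
86 = 3·25 + 11
25 = 2·11 + 3
11 = 3·3 + 2
3 = 1·2 + 1
2 = 2·1 + 0
gcd(111, 197) = 1, so the inverse exists.
Bézout: 1 = −40·197 + 71·111.
So 111⁻¹ ≡ 71 (mod 197).

71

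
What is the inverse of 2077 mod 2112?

Apply the Euclidean algorithm and back-substitute:
2112 = 1·2077 + 35
2077 = 59·35 + 12
35 = 2·12 + 11
12 = 1·11 + 1
11 = 11·1 + 0
gcd(2077, 2112) = 1, so the inverse exists.
Back-substitute for 1:
1 = 1·12 − 1·11
  = −1·35 + 3·12
  = 3·2077 − 178·35
  = −178·2112 + 181·2077
So 2077⁻¹ ≡ 181 (mod 2112).

181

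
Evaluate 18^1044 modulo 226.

Using repeated squaring:
1044 in binary is 10000010100, i.e. 1044 = 1024 + 16 + 4.
18^1 ≡ 18 (mod 226)
18^2 ≡ 18^2 = 324 ≡ 98 (mod 226)
18^4 ≡ 98^2 = 9604 ≡ 112 (mod 226)
18^8 ≡ 112^2 = 12544 ≡ 114 (mod 226)
18^16 ≡ 114^2 = 12996 ≡ 114 (mod 226)
18^32 ≡ 114^2 = 12996 ≡ 114 (mod 226)
18^64 ≡ 114^2 = 12996 ≡ 114 (mod 226)
18^128 ≡ 114^2 = 12996 ≡ 114 (mod 226)
18^256 ≡ 114^2 = 12996 ≡ 114 (mod 226)
18^512 ≡ 114^2 = 12996 ≡ 114 (mod 226)
18^1024 ≡ 114^2 = 12996 ≡ 114 (mod 226)
18^1044 = 18^1024 · 18^16 · 18^4 ≡ 114 · 114 · 112 (mod 226).
Accumulate the product:
114 · 114 = 12996 ≡ 114
114 · 112 = 12768 ≡ 112

112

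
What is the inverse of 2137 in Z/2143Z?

Run the extended Euclidean algorithm:
2143 = 1*2137 + 6
2137 = 356*6 + 1
6 = 6*1 + 0
gcd(2137, 2143) = 1, so the inverse exists.
Back-substitute for 1:
1 = 1*2137 − 356*6
  = −356*2143 + 357*2137
So 2137⁻¹ ≡ 357 (mod 2143).

357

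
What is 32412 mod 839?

530

32412 = 38·839 + 530, so 32412 ≡ 530 (mod 839).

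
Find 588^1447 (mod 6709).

2713

1447 in binary is 10110100111, i.e. 1447 = 1024 + 256 + 128 + 32 + 4 + 2 + 1.
588^1 ≡ 588 (mod 6709)
588^2 ≡ 588^2 = 345744 ≡ 3585 (mod 6709)
588^4 ≡ 3585^2 = 12852225 ≡ 4490 (mod 6709)
588^8 ≡ 4490^2 = 20160100 ≡ 6264 (mod 6709)
588^16 ≡ 6264^2 = 39237696 ≡ 3464 (mod 6709)
588^32 ≡ 3464^2 = 11999296 ≡ 3604 (mod 6709)
588^64 ≡ 3604^2 = 12988816 ≡ 192 (mod 6709)
588^128 ≡ 192^2 = 36864 ≡ 3319 (mod 6709)
588^256 ≡ 3319^2 = 11015761 ≡ 6292 (mod 6709)
588^512 ≡ 6292^2 = 39589264 ≡ 6164 (mod 6709)
588^1024 ≡ 6164^2 = 37994896 ≡ 1829 (mod 6709)
588^1447 = 588^1024 × 588^256 × 588^128 × 588^32 × 588^4 × 588^2 × 588^1 ≡ 1829 × 6292 × 3319 × 3604 × 4490 × 3585 × 588 (mod 6709).
Accumulate the product:
1829 × 6292 = 11508068 ≡ 2133
2133 × 3319 = 7079427 ≡ 1432
1432 × 3604 = 5160928 ≡ 1707
1707 × 4490 = 7664430 ≡ 2752
2752 × 3585 = 9865920 ≡ 3690
3690 × 588 = 2169720 ≡ 2713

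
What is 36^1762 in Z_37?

1

Compute successive squares:
1762 in binary is 11011100010, i.e. 1762 = 1024 + 512 + 128 + 64 + 32 + 2.
36^1 ≡ 36 (mod 37)
36^2 ≡ 36^2 = 1296 ≡ 1 (mod 37)
36^4 ≡ 1^2 = 1 (mod 37)
36^8 ≡ 1^2 = 1 (mod 37)
36^16 ≡ 1^2 = 1 (mod 37)
36^32 ≡ 1^2 = 1 (mod 37)
36^64 ≡ 1^2 = 1 (mod 37)
36^128 ≡ 1^2 = 1 (mod 37)
36^256 ≡ 1^2 = 1 (mod 37)
36^512 ≡ 1^2 = 1 (mod 37)
36^1024 ≡ 1^2 = 1 (mod 37)
36^1762 = 36^1024 · 36^512 · 36^128 · 36^64 · 36^32 · 36^2 ≡ 1 · 1 · 1 · 1 · 1 · 1 (mod 37).
Accumulate the product:
1 · 1 = 1
1 · 1 = 1
1 · 1 = 1
1 · 1 = 1
1 · 1 = 1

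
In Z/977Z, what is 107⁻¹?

Apply the Euclidean algorithm and back-substitute:
977 = 9×107 + 14
107 = 7×14 + 9
14 = 1×9 + 5
9 = 1×5 + 4
5 = 1×4 + 1
4 = 4×1 + 0
gcd(107, 977) = 1, so the inverse exists.
Back-substitute for 1:
1 = 1×5 − 1×4
  = −1×9 + 2×5
  = 2×14 − 3×9
  = −3×107 + 23×14
  = 23×977 − 210×107
So 107⁻¹ ≡ −210 ≡ 767 (mod 977).

767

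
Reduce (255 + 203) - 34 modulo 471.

424

255 + 203 = 458
458 - 34 = 424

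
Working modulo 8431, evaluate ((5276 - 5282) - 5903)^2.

3510

5276 - 5282 = -6 ≡ 8425 (mod 8431)
8425 - 5903 = 2522
(2522)^2 ≡ 3510 (mod 8431)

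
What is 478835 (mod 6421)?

478835 = 74·6421 + 3681, so 478835 ≡ 3681 (mod 6421).

3681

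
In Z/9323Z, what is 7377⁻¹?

Apply the Euclidean algorithm and back-substitute:
9323 = 1×7377 + 1946
7377 = 3×1946 + 1539
1946 = 1×1539 + 407
1539 = 3×407 + 318
407 = 1×318 + 89
318 = 3×89 + 51
89 = 1×51 + 38
51 = 1×38 + 13
38 = 2×13 + 12
13 = 1×12 + 1
12 = 12×1 + 0
gcd(7377, 9323) = 1, so the inverse exists.
Bézout: 1 = −580×9323 + 733×7377.
So 7377⁻¹ ≡ 733 (mod 9323).

733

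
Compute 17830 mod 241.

237

17830 = 73*241 + 237, so 17830 ≡ 237 (mod 241).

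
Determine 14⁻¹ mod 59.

38

59 = 4×14 + 3
14 = 4×3 + 2
3 = 1×2 + 1
2 = 2×1 + 0
gcd(14, 59) = 1, so the inverse exists.
Back-substitute for 1:
1 = 1×3 − 1×2
  = −1×14 + 5×3
  = 5×59 − 21×14
So 14⁻¹ ≡ −21 ≡ 38 (mod 59).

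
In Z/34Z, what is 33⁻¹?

Apply the Euclidean algorithm and back-substitute:
34 = 1×33 + 1
33 = 33×1 + 0
gcd(33, 34) = 1, so the inverse exists.
Bézout: 1 = 1×34 − 1×33.
So 33⁻¹ ≡ −1 ≡ 33 (mod 34).

33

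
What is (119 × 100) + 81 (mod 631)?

623

119 × 100 = 11900 ≡ 542 (mod 631)
542 + 81 = 623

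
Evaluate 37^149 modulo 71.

20

37^1 ≡ 37 (mod 71)
37^2 ≡ 37^2 = 1369 ≡ 20 (mod 71)
37^4 ≡ 20^2 = 400 ≡ 45 (mod 71)
37^8 ≡ 45^2 = 2025 ≡ 37 (mod 71)
37^16 ≡ 37^2 = 1369 ≡ 20 (mod 71)
37^32 ≡ 20^2 = 400 ≡ 45 (mod 71)
37^64 ≡ 45^2 = 2025 ≡ 37 (mod 71)
37^128 ≡ 37^2 = 1369 ≡ 20 (mod 71)
37^149 = 37^128 * 37^16 * 37^4 * 37^1 ≡ 20 * 20 * 45 * 37 (mod 71).
Accumulate the product:
20 * 20 = 400 ≡ 45
45 * 45 = 2025 ≡ 37
37 * 37 = 1369 ≡ 20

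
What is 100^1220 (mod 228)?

100^1 ≡ 100 (mod 228)
100^2 ≡ 100^2 = 10000 ≡ 196 (mod 228)
100^4 ≡ 196^2 = 38416 ≡ 112 (mod 228)
100^8 ≡ 112^2 = 12544 ≡ 4 (mod 228)
100^16 ≡ 4^2 = 16 (mod 228)
100^32 ≡ 16^2 = 256 ≡ 28 (mod 228)
100^64 ≡ 28^2 = 784 ≡ 100 (mod 228)
100^128 ≡ 100^2 = 10000 ≡ 196 (mod 228)
100^256 ≡ 196^2 = 38416 ≡ 112 (mod 228)
100^512 ≡ 112^2 = 12544 ≡ 4 (mod 228)
100^1024 ≡ 4^2 = 16 (mod 228)
100^1220 = 100^1024 * 100^128 * 100^64 * 100^4 ≡ 16 * 196 * 100 * 112 (mod 228).
Accumulate the product:
16 * 196 = 3136 ≡ 172
172 * 100 = 17200 ≡ 100
100 * 112 = 11200 ≡ 28

28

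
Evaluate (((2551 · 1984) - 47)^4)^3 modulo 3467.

1147

2551 · 1984 = 5061184 ≡ 2831 (mod 3467)
2831 - 47 = 2784
(2784)^4 ≡ 1170 (mod 3467)
(1170)^3 ≡ 1147 (mod 3467)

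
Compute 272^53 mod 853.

53 in binary is 110101, i.e. 53 = 32 + 16 + 4 + 1.
272^1 ≡ 272 (mod 853)
272^2 ≡ 272^2 = 73984 ≡ 626 (mod 853)
272^4 ≡ 626^2 = 391876 ≡ 349 (mod 853)
272^8 ≡ 349^2 = 121801 ≡ 675 (mod 853)
272^16 ≡ 675^2 = 455625 ≡ 123 (mod 853)
272^32 ≡ 123^2 = 15129 ≡ 628 (mod 853)
272^53 = 272^32 * 272^16 * 272^4 * 272^1 ≡ 628 * 123 * 349 * 272 (mod 853).
Accumulate the product:
628 * 123 = 77244 ≡ 474
474 * 349 = 165426 ≡ 797
797 * 272 = 216784 ≡ 122

122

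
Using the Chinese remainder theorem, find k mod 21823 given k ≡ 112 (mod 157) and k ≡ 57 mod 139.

157⁻¹ mod 139: 157×85 ≡ 1 (mod 139), so 157⁻¹ ≡ 85.
k = 112 + 157×((57 − 112)×85 mod 139) = 112 + 157×51 = 8119.
Check: 8119 mod 157 = 112, 8119 mod 139 = 57. ✓

8119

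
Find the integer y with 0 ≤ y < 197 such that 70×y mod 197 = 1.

Apply the Euclidean algorithm and back-substitute:
197 = 2*70 + 57
70 = 1*57 + 13
57 = 4*13 + 5
13 = 2*5 + 3
5 = 1*3 + 2
3 = 1*2 + 1
2 = 2*1 + 0
gcd(70, 197) = 1, so the inverse exists.
Bézout: 1 = −27*197 + 76*70.
So 70⁻¹ ≡ 76 (mod 197).

76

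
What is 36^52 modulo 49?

Compute successive squares:
52 in binary is 110100, i.e. 52 = 32 + 16 + 4.
36^1 ≡ 36 (mod 49)
36^2 ≡ 36^2 = 1296 ≡ 22 (mod 49)
36^4 ≡ 22^2 = 484 ≡ 43 (mod 49)
36^8 ≡ 43^2 = 1849 ≡ 36 (mod 49)
36^16 ≡ 36^2 = 1296 ≡ 22 (mod 49)
36^32 ≡ 22^2 = 484 ≡ 43 (mod 49)
36^52 = 36^32 · 36^16 · 36^4 ≡ 43 · 22 · 43 (mod 49).
Accumulate the product:
43 · 22 = 946 ≡ 15
15 · 43 = 645 ≡ 8

8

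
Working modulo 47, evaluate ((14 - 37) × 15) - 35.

14 - 37 = -23 ≡ 24 (mod 47)
24 × 15 = 360 ≡ 31 (mod 47)
31 - 35 = -4 ≡ 43 (mod 47)

43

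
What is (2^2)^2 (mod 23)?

16

(2)^2 ≡ 4 (mod 23)
(4)^2 ≡ 16 (mod 23)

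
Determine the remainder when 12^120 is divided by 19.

120 in binary is 1111000, i.e. 120 = 64 + 32 + 16 + 8.
12^1 ≡ 12 (mod 19)
12^2 ≡ 12^2 = 144 ≡ 11 (mod 19)
12^4 ≡ 11^2 = 121 ≡ 7 (mod 19)
12^8 ≡ 7^2 = 49 ≡ 11 (mod 19)
12^16 ≡ 11^2 = 121 ≡ 7 (mod 19)
12^32 ≡ 7^2 = 49 ≡ 11 (mod 19)
12^64 ≡ 11^2 = 121 ≡ 7 (mod 19)
12^120 = 12^64 * 12^32 * 12^16 * 12^8 ≡ 7 * 11 * 7 * 11 (mod 19).
Accumulate the product:
7 * 11 = 77 ≡ 1
1 * 7 = 7
7 * 11 = 77 ≡ 1

1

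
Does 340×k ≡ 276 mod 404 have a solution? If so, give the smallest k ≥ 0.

gcd(340, 404) = 4, and 4 | 276, so solutions exist.
Divide through by 4: 85×k ≡ 69 (mod 101).
85⁻¹ ≡ 82 (mod 101).
k ≡ 82×69 ≡ 2 (mod 101).
The smallest non-negative solution is k = 2.

2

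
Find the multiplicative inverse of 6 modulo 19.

19 = 3×6 + 1
6 = 6×1 + 0
gcd(6, 19) = 1, so the inverse exists.
Back-substitute for 1:
1 = 1×19 − 3×6
So 6⁻¹ ≡ −3 ≡ 16 (mod 19).

16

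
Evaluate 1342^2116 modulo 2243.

By square-and-multiply:
2116 in binary is 100001000100, i.e. 2116 = 2048 + 64 + 4.
1342^1 ≡ 1342 (mod 2243)
1342^2 ≡ 1342^2 = 1800964 ≡ 2078 (mod 2243)
1342^4 ≡ 2078^2 = 4318084 ≡ 309 (mod 2243)
1342^8 ≡ 309^2 = 95481 ≡ 1275 (mod 2243)
1342^16 ≡ 1275^2 = 1625625 ≡ 1693 (mod 2243)
1342^32 ≡ 1693^2 = 2866249 ≡ 1938 (mod 2243)
1342^64 ≡ 1938^2 = 3755844 ≡ 1062 (mod 2243)
1342^128 ≡ 1062^2 = 1127844 ≡ 1858 (mod 2243)
1342^256 ≡ 1858^2 = 3452164 ≡ 187 (mod 2243)
1342^512 ≡ 187^2 = 34969 ≡ 1324 (mod 2243)
1342^1024 ≡ 1324^2 = 1752976 ≡ 1193 (mod 2243)
1342^2048 ≡ 1193^2 = 1423249 ≡ 1187 (mod 2243)
1342^2116 = 1342^2048 · 1342^64 · 1342^4 ≡ 1187 · 1062 · 309 (mod 2243).
Accumulate the product:
1187 · 1062 = 1260594 ≡ 28
28 · 309 = 8652 ≡ 1923

1923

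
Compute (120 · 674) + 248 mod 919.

256

120 · 674 = 80880 ≡ 8 (mod 919)
8 + 248 = 256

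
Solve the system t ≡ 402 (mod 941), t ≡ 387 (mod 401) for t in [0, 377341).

941⁻¹ mod 401: 941*326 ≡ 1 (mod 401), so 941⁻¹ ≡ 326.
t = 402 + 941*((387 − 402)*326 mod 401) = 402 + 941*323 = 304345.

304345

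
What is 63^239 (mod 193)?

Compute successive squares:
239 in binary is 11101111, i.e. 239 = 128 + 64 + 32 + 8 + 4 + 2 + 1.
63^1 ≡ 63 (mod 193)
63^2 ≡ 63^2 = 3969 ≡ 109 (mod 193)
63^4 ≡ 109^2 = 11881 ≡ 108 (mod 193)
63^8 ≡ 108^2 = 11664 ≡ 84 (mod 193)
63^16 ≡ 84^2 = 7056 ≡ 108 (mod 193)
63^32 ≡ 108^2 = 11664 ≡ 84 (mod 193)
63^64 ≡ 84^2 = 7056 ≡ 108 (mod 193)
63^128 ≡ 108^2 = 11664 ≡ 84 (mod 193)
63^239 = 63^128 · 63^64 · 63^32 · 63^8 · 63^4 · 63^2 · 63^1 ≡ 84 · 108 · 84 · 84 · 108 · 109 · 63 (mod 193).
Accumulate the product:
84 · 108 = 9072 ≡ 1
1 · 84 = 84
84 · 84 = 7056 ≡ 108
108 · 108 = 11664 ≡ 84
84 · 109 = 9156 ≡ 85
85 · 63 = 5355 ≡ 144

144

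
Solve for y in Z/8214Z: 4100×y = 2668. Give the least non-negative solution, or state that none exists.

1379

gcd(4100, 8214) = 2, and 2 | 2668, so solutions exist.
Divide through by 2: 2050×y = 1334 (mod 4107).
2050⁻¹ ≡ 3520 (mod 4107).
y ≡ 3520×1334 ≡ 1379 (mod 4107).
The smallest non-negative solution is y = 1379.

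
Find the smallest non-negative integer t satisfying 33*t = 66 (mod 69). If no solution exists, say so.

gcd(33, 69) = 3, and 3 | 66, so solutions exist.
Divide through by 3: 11*t = 22 (mod 23).
11⁻¹ ≡ 21 (mod 23).
t ≡ 21*22 ≡ 2 (mod 23).
The smallest non-negative solution is t = 2.

2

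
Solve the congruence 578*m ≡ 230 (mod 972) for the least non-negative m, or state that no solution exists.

gcd(578, 972) = 2, and 2 | 230, so solutions exist.
Divide through by 2: 289*m mod 486 = 115.
289⁻¹ ≡ 37 (mod 486).
m ≡ 37*115 ≡ 367 (mod 486).
The smallest non-negative solution is m = 367.

367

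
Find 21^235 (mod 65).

Using repeated squaring:
21^1 ≡ 21 (mod 65)
21^2 ≡ 21^2 = 441 ≡ 51 (mod 65)
21^4 ≡ 51^2 = 2601 ≡ 1 (mod 65)
21^8 ≡ 1^2 = 1 (mod 65)
21^16 ≡ 1^2 = 1 (mod 65)
21^32 ≡ 1^2 = 1 (mod 65)
21^64 ≡ 1^2 = 1 (mod 65)
21^128 ≡ 1^2 = 1 (mod 65)
21^235 = 21^128 · 21^64 · 21^32 · 21^8 · 21^2 · 21^1 ≡ 1 · 1 · 1 · 1 · 51 · 21 (mod 65).
Accumulate the product:
1 · 1 = 1
1 · 1 = 1
1 · 1 = 1
1 · 51 = 51
51 · 21 = 1071 ≡ 31

31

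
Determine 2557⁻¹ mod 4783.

Apply the Euclidean algorithm and back-substitute:
4783 = 1·2557 + 2226
2557 = 1·2226 + 331
2226 = 6·331 + 240
331 = 1·240 + 91
240 = 2·91 + 58
91 = 1·58 + 33
58 = 1·33 + 25
33 = 1·25 + 8
25 = 3·8 + 1
8 = 8·1 + 0
gcd(2557, 4783) = 1, so the inverse exists.
Back-substitute for 1:
1 = 1·25 − 3·8
  = −3·33 + 4·25
  = 4·58 − 7·33
  = −7·91 + 11·58
  = 11·240 − 29·91
  = −29·331 + 40·240
  = 40·2226 − 269·331
  = −269·2557 + 309·2226
  = 309·4783 − 578·2557
So 2557⁻¹ ≡ −578 ≡ 4205 (mod 4783).

4205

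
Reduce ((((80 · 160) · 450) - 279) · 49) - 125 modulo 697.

80 · 160 = 12800 ≡ 254 (mod 697)
254 · 450 = 114300 ≡ 689 (mod 697)
689 - 279 = 410
410 · 49 = 20090 ≡ 574 (mod 697)
574 - 125 = 449

449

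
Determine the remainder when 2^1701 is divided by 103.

9

1701 in binary is 11010100101, i.e. 1701 = 1024 + 512 + 128 + 32 + 4 + 1.
2^1 ≡ 2 (mod 103)
2^2 ≡ 2^2 = 4 (mod 103)
2^4 ≡ 4^2 = 16 (mod 103)
2^8 ≡ 16^2 = 256 ≡ 50 (mod 103)
2^16 ≡ 50^2 = 2500 ≡ 28 (mod 103)
2^32 ≡ 28^2 = 784 ≡ 63 (mod 103)
2^64 ≡ 63^2 = 3969 ≡ 55 (mod 103)
2^128 ≡ 55^2 = 3025 ≡ 38 (mod 103)
2^256 ≡ 38^2 = 1444 ≡ 2 (mod 103)
2^512 ≡ 2^2 = 4 (mod 103)
2^1024 ≡ 4^2 = 16 (mod 103)
2^1701 = 2^1024 * 2^512 * 2^128 * 2^32 * 2^4 * 2^1 ≡ 16 * 4 * 38 * 63 * 16 * 2 (mod 103).
Accumulate the product:
16 * 4 = 64
64 * 38 = 2432 ≡ 63
63 * 63 = 3969 ≡ 55
55 * 16 = 880 ≡ 56
56 * 2 = 112 ≡ 9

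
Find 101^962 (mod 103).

33

Using repeated squaring:
962 in binary is 1111000010, i.e. 962 = 512 + 256 + 128 + 64 + 2.
101^1 ≡ 101 (mod 103)
101^2 ≡ 101^2 = 10201 ≡ 4 (mod 103)
101^4 ≡ 4^2 = 16 (mod 103)
101^8 ≡ 16^2 = 256 ≡ 50 (mod 103)
101^16 ≡ 50^2 = 2500 ≡ 28 (mod 103)
101^32 ≡ 28^2 = 784 ≡ 63 (mod 103)
101^64 ≡ 63^2 = 3969 ≡ 55 (mod 103)
101^128 ≡ 55^2 = 3025 ≡ 38 (mod 103)
101^256 ≡ 38^2 = 1444 ≡ 2 (mod 103)
101^512 ≡ 2^2 = 4 (mod 103)
101^962 = 101^512 · 101^256 · 101^128 · 101^64 · 101^2 ≡ 4 · 2 · 38 · 55 · 4 (mod 103).
Accumulate the product:
4 · 2 = 8
8 · 38 = 304 ≡ 98
98 · 55 = 5390 ≡ 34
34 · 4 = 136 ≡ 33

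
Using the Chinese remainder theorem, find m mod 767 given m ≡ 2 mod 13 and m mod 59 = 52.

13⁻¹ mod 59: 13·50 ≡ 1 (mod 59), so 13⁻¹ ≡ 50.
m = 2 + 13·((52 − 2)·50 mod 59) = 2 + 13·22 = 288.

288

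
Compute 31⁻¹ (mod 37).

37 = 1*31 + 6
31 = 5*6 + 1
6 = 6*1 + 0
gcd(31, 37) = 1, so the inverse exists.
Bézout: 1 = −5*37 + 6*31.
So 31⁻¹ ≡ 6 (mod 37).

6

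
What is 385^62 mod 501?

Using repeated squaring:
62 in binary is 111110, i.e. 62 = 32 + 16 + 8 + 4 + 2.
385^1 ≡ 385 (mod 501)
385^2 ≡ 385^2 = 148225 ≡ 430 (mod 501)
385^4 ≡ 430^2 = 184900 ≡ 31 (mod 501)
385^8 ≡ 31^2 = 961 ≡ 460 (mod 501)
385^16 ≡ 460^2 = 211600 ≡ 178 (mod 501)
385^32 ≡ 178^2 = 31684 ≡ 121 (mod 501)
385^62 = 385^32 · 385^16 · 385^8 · 385^4 · 385^2 ≡ 121 · 178 · 460 · 31 · 430 (mod 501).
Accumulate the product:
121 · 178 = 21538 ≡ 496
496 · 460 = 228160 ≡ 205
205 · 31 = 6355 ≡ 343
343 · 430 = 147490 ≡ 196

196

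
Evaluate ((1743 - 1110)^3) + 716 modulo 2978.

593

1743 - 1110 = 633
(633)^3 ≡ 2855 (mod 2978)
2855 + 716 = 3571 ≡ 593 (mod 2978)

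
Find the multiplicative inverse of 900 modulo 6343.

By the extended Euclidean algorithm:
6343 = 7·900 + 43
900 = 20·43 + 40
43 = 1·40 + 3
40 = 13·3 + 1
3 = 3·1 + 0
gcd(900, 6343) = 1, so the inverse exists.
Back-substitute for 1:
1 = 1·40 − 13·3
  = −13·43 + 14·40
  = 14·900 − 293·43
  = −293·6343 + 2065·900
So 900⁻¹ ≡ 2065 (mod 6343).

2065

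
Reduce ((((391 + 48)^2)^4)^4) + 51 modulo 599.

391 + 48 = 439
(439)^2 ≡ 442 (mod 599)
(442)^4 ≡ 313 (mod 599)
(313)^4 ≡ 8 (mod 599)
8 + 51 = 59

59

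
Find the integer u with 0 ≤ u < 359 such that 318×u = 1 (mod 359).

Run the extended Euclidean algorithm:
359 = 1*318 + 41
318 = 7*41 + 31
41 = 1*31 + 10
31 = 3*10 + 1
10 = 10*1 + 0
gcd(318, 359) = 1, so the inverse exists.
Bézout: 1 = −31*359 + 35*318.
So 318⁻¹ ≡ 35 (mod 359).

35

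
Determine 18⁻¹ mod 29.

29 = 1*18 + 11
18 = 1*11 + 7
11 = 1*7 + 4
7 = 1*4 + 3
4 = 1*3 + 1
3 = 3*1 + 0
gcd(18, 29) = 1, so the inverse exists.
Back-substitute for 1:
1 = 1*4 − 1*3
  = −1*7 + 2*4
  = 2*11 − 3*7
  = −3*18 + 5*11
  = 5*29 − 8*18
So 18⁻¹ ≡ −8 ≡ 21 (mod 29).

21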